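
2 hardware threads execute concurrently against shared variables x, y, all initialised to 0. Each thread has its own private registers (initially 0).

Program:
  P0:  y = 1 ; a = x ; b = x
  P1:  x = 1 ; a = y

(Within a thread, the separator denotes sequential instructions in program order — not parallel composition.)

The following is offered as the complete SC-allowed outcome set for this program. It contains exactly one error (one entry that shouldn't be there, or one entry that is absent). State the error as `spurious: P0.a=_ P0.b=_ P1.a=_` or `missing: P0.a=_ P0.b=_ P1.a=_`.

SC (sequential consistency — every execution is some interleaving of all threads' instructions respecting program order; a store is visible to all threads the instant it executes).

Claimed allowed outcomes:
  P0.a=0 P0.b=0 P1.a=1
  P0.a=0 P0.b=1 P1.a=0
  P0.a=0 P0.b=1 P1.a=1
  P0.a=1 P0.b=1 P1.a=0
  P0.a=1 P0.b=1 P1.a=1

outcome vector order: (P0.a,P0.b,P1.a)
SC: 4 outcomes — {(0,0,1) (0,1,1) (1,1,0) (1,1,1)}
claimed∖SC = {(0,1,0)}

spurious: P0.a=0 P0.b=1 P1.a=0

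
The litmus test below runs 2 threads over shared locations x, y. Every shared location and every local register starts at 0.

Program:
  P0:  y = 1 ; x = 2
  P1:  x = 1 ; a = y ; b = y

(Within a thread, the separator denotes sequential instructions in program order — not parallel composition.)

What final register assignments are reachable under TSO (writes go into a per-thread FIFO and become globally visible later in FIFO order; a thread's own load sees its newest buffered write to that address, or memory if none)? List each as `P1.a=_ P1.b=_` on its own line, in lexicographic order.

outcome vector order: (P1.a,P1.b)
|TSO outcomes| = 3

P1.a=0 P1.b=0
P1.a=0 P1.b=1
P1.a=1 P1.b=1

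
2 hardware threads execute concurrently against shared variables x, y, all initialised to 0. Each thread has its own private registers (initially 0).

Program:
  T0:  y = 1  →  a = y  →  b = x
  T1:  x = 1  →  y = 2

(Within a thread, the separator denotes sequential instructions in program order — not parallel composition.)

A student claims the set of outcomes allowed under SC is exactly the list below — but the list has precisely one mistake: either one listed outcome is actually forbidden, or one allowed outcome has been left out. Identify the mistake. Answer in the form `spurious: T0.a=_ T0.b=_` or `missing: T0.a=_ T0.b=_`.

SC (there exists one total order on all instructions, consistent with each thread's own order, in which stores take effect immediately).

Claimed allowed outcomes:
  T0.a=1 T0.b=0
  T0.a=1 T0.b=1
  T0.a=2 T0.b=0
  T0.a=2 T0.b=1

outcome vector order: (T0.a,T0.b)
[SC] allowed = {<1 0>, <1 1>, <2 1>}
claimed∖SC = {<2 0>}

spurious: T0.a=2 T0.b=0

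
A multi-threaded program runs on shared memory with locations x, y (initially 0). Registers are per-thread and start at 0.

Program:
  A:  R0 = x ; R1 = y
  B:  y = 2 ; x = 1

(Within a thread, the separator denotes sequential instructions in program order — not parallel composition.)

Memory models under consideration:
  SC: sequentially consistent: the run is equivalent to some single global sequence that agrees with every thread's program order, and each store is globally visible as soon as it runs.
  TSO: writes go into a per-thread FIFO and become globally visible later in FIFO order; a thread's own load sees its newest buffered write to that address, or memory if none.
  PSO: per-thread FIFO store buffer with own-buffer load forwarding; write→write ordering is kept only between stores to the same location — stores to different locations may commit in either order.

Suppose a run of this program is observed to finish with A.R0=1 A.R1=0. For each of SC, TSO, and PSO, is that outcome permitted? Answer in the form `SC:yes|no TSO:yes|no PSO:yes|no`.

outcome vector order: (A.R0,A.R1)
under SC → 00, 02, 12
under TSO → 00, 02, 12
under PSO → 00, 02, 10, 12
target 10 ∈ {PSO}

SC:no TSO:no PSO:yes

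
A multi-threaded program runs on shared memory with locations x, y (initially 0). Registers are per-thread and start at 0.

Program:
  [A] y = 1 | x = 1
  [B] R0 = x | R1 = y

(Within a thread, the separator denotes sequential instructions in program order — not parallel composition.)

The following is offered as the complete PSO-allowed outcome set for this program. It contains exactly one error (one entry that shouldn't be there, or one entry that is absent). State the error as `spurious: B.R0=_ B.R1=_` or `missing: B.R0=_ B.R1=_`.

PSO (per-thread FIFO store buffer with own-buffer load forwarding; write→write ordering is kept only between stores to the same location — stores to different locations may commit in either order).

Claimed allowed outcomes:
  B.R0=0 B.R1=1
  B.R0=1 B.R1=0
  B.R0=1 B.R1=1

missing: B.R0=0 B.R1=0

outcome vector order: (B.R0,B.R1)
[PSO] allowed = {0/0 0/1 1/0 1/1}
PSO∖claimed = {0/0}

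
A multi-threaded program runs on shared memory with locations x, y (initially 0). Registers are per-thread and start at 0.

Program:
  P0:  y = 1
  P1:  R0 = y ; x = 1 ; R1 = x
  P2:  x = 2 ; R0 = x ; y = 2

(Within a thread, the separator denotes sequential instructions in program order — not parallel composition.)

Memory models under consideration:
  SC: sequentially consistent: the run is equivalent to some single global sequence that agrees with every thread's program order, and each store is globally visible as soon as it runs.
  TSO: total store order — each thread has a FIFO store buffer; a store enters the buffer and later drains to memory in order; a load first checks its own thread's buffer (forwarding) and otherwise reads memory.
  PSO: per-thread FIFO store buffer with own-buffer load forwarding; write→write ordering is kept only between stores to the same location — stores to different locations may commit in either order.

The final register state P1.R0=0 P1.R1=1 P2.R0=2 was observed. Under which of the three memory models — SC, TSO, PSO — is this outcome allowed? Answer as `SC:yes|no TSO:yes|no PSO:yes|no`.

SC:yes TSO:yes PSO:yes

outcome vector order: (P1.R0,P1.R1,P2.R0)
under SC → (0,1,1), (0,1,2), (0,2,2), (1,1,1), (1,1,2), (1,2,2), (2,1,2)
under TSO → (0,1,1), (0,1,2), (0,2,2), (1,1,1), (1,1,2), (1,2,2), (2,1,2)
under PSO → (0,1,1), (0,1,2), (0,2,2), (1,1,1), (1,1,2), (1,2,2), (2,1,2), (2,2,2)
target (0,1,2) ∈ {SC,TSO,PSO}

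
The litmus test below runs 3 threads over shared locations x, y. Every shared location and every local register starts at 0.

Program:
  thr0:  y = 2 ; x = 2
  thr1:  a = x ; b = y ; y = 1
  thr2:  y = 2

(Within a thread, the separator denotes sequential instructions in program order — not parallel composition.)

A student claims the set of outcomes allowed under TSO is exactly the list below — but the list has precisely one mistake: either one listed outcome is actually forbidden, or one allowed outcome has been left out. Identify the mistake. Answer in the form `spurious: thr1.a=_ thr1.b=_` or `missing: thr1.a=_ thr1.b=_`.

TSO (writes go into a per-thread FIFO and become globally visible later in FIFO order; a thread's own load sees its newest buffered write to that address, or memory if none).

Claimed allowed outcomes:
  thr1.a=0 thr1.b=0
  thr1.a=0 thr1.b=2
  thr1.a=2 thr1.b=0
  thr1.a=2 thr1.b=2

spurious: thr1.a=2 thr1.b=0

outcome vector order: (thr1.a,thr1.b)
TSO (3): <0 0>, <0 2>, <2 2>
claimed∖TSO = {<2 0>}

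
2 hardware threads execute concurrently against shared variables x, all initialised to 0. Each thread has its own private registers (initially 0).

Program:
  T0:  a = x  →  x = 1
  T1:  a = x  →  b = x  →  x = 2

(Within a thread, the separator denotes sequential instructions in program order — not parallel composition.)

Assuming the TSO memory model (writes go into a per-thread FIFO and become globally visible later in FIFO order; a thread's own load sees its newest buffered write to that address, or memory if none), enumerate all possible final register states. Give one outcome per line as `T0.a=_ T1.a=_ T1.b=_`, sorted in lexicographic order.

T0.a=0 T1.a=0 T1.b=0
T0.a=0 T1.a=0 T1.b=1
T0.a=0 T1.a=1 T1.b=1
T0.a=2 T1.a=0 T1.b=0

outcome vector order: (T0.a,T1.a,T1.b)
|TSO outcomes| = 4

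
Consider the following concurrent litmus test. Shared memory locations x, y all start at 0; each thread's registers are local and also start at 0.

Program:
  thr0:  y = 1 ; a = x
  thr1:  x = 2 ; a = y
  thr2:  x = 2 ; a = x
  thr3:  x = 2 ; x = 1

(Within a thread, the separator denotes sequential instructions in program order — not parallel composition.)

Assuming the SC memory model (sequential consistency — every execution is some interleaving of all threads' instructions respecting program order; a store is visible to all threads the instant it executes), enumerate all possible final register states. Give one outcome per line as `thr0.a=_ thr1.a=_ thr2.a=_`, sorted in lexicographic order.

thr0.a=0 thr1.a=1 thr2.a=1
thr0.a=0 thr1.a=1 thr2.a=2
thr0.a=1 thr1.a=0 thr2.a=1
thr0.a=1 thr1.a=0 thr2.a=2
thr0.a=1 thr1.a=1 thr2.a=1
thr0.a=1 thr1.a=1 thr2.a=2
thr0.a=2 thr1.a=0 thr2.a=1
thr0.a=2 thr1.a=0 thr2.a=2
thr0.a=2 thr1.a=1 thr2.a=1
thr0.a=2 thr1.a=1 thr2.a=2

outcome vector order: (thr0.a,thr1.a,thr2.a)
|SC outcomes| = 10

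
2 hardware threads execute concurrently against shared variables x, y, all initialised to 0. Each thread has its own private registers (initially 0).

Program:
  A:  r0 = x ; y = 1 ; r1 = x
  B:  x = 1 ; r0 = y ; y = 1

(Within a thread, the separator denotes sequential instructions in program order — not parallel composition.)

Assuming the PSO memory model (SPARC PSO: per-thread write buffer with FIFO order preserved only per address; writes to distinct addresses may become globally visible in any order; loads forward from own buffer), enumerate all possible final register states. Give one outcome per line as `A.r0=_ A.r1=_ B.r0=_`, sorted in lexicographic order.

A.r0=0 A.r1=0 B.r0=0
A.r0=0 A.r1=0 B.r0=1
A.r0=0 A.r1=1 B.r0=0
A.r0=0 A.r1=1 B.r0=1
A.r0=1 A.r1=1 B.r0=0
A.r0=1 A.r1=1 B.r0=1

outcome vector order: (A.r0,A.r1,B.r0)
|PSO outcomes| = 6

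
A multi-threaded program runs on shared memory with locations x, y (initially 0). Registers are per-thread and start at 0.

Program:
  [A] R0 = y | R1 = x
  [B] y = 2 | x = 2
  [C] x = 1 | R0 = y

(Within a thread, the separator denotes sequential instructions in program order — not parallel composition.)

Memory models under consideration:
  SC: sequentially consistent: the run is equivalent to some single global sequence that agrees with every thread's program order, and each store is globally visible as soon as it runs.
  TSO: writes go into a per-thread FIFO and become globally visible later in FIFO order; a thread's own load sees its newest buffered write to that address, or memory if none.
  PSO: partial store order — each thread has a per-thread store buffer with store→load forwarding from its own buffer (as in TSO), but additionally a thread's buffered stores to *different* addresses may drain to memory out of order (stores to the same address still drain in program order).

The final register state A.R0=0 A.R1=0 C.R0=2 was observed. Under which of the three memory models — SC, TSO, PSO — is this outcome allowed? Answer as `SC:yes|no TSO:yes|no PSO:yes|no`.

outcome vector order: (A.R0,A.R1,C.R0)
under SC → 0/0/0; 0/0/2; 0/1/0; 0/1/2; 0/2/0; 0/2/2; 2/0/2; 2/1/0; 2/1/2; 2/2/0; 2/2/2
under TSO → 0/0/0; 0/0/2; 0/1/0; 0/1/2; 0/2/0; 0/2/2; 2/0/0; 2/0/2; 2/1/0; 2/1/2; 2/2/0; 2/2/2
under PSO → 0/0/0; 0/0/2; 0/1/0; 0/1/2; 0/2/0; 0/2/2; 2/0/0; 2/0/2; 2/1/0; 2/1/2; 2/2/0; 2/2/2
target 0/0/2 ∈ {SC,TSO,PSO}

SC:yes TSO:yes PSO:yes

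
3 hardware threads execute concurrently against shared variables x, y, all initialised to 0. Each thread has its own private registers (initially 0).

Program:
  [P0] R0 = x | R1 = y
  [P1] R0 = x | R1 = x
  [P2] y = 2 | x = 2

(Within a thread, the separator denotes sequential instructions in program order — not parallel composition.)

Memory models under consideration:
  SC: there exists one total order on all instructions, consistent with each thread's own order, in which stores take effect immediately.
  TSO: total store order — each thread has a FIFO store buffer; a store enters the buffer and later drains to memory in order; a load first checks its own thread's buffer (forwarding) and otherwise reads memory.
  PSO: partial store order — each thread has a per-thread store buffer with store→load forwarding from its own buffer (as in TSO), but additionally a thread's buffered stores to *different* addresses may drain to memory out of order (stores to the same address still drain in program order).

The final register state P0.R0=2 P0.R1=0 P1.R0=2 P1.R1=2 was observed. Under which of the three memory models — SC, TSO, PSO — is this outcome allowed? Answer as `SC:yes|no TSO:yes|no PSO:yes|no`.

SC:no TSO:no PSO:yes

outcome vector order: (P0.R0,P0.R1,P1.R0,P1.R1)
SC: 9 outcomes — {0000; 0002; 0022; 0200; 0202; 0222; 2200; 2202; 2222}
TSO: 9 outcomes — {0000; 0002; 0022; 0200; 0202; 0222; 2200; 2202; 2222}
PSO: 12 outcomes — {0000; 0002; 0022; 0200; 0202; 0222; 2000; 2002; 2022; 2200; 2202; 2222}
target 2022 ∈ {PSO}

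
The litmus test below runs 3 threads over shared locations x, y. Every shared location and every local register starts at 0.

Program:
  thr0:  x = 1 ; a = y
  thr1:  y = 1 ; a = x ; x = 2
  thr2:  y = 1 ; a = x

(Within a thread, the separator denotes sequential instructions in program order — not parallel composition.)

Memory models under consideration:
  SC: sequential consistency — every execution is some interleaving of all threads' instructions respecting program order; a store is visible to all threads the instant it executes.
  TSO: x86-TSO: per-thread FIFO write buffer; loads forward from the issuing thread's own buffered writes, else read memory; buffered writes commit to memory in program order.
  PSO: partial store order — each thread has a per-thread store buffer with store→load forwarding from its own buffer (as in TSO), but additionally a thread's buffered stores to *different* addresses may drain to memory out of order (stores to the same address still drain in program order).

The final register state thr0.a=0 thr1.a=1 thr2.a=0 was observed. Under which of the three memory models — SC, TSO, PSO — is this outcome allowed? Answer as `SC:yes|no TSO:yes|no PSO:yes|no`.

SC:no TSO:yes PSO:yes

outcome vector order: (thr0.a,thr1.a,thr2.a)
SC: 8 outcomes — {0/1/1, 0/1/2, 1/0/0, 1/0/1, 1/0/2, 1/1/0, 1/1/1, 1/1/2}
TSO: 12 outcomes — {0/0/0, 0/0/1, 0/0/2, 0/1/0, 0/1/1, 0/1/2, 1/0/0, 1/0/1, 1/0/2, 1/1/0, 1/1/1, 1/1/2}
PSO: 12 outcomes — {0/0/0, 0/0/1, 0/0/2, 0/1/0, 0/1/1, 0/1/2, 1/0/0, 1/0/1, 1/0/2, 1/1/0, 1/1/1, 1/1/2}
target 0/1/0 ∈ {TSO,PSO}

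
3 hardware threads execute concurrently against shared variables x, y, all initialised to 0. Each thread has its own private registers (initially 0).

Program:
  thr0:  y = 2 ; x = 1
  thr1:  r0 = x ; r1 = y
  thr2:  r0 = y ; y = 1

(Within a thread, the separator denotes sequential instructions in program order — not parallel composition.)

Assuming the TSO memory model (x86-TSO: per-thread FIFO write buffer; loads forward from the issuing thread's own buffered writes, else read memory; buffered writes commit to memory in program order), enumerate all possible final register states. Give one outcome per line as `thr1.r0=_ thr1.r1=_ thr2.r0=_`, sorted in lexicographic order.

outcome vector order: (thr1.r0,thr1.r1,thr2.r0)
|TSO outcomes| = 10

thr1.r0=0 thr1.r1=0 thr2.r0=0
thr1.r0=0 thr1.r1=0 thr2.r0=2
thr1.r0=0 thr1.r1=1 thr2.r0=0
thr1.r0=0 thr1.r1=1 thr2.r0=2
thr1.r0=0 thr1.r1=2 thr2.r0=0
thr1.r0=0 thr1.r1=2 thr2.r0=2
thr1.r0=1 thr1.r1=1 thr2.r0=0
thr1.r0=1 thr1.r1=1 thr2.r0=2
thr1.r0=1 thr1.r1=2 thr2.r0=0
thr1.r0=1 thr1.r1=2 thr2.r0=2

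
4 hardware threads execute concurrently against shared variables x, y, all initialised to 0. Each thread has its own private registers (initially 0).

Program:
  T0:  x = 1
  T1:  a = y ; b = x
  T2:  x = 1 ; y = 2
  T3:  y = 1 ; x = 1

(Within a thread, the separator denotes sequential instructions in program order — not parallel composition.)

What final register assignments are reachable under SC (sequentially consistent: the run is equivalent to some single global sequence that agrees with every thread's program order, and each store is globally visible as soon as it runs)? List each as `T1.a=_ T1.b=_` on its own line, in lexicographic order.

T1.a=0 T1.b=0
T1.a=0 T1.b=1
T1.a=1 T1.b=0
T1.a=1 T1.b=1
T1.a=2 T1.b=1

outcome vector order: (T1.a,T1.b)
|SC outcomes| = 5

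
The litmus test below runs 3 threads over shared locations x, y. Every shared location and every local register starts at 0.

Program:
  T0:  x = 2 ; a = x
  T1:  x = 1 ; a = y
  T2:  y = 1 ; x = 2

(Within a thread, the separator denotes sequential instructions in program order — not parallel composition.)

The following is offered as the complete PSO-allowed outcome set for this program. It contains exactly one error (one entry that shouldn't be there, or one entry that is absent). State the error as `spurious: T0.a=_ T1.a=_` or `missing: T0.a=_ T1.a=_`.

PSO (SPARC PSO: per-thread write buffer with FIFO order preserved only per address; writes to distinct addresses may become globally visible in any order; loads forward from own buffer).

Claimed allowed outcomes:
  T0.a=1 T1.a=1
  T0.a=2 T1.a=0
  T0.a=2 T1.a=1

missing: T0.a=1 T1.a=0

outcome vector order: (T0.a,T1.a)
under PSO → 10 11 20 21
PSO∖claimed = {10}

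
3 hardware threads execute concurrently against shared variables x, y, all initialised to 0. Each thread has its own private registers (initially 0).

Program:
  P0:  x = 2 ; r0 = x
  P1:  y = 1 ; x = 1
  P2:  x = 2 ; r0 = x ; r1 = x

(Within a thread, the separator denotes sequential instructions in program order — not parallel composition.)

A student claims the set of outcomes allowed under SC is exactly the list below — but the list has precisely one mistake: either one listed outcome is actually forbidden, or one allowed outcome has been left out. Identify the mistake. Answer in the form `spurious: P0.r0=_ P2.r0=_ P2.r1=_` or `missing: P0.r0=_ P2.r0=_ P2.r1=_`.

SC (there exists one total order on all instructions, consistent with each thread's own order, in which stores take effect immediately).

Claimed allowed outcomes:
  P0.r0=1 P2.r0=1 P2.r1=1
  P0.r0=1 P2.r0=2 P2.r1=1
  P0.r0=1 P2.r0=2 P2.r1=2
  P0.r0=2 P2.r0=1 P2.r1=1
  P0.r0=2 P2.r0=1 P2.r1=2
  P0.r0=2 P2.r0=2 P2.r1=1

missing: P0.r0=2 P2.r0=2 P2.r1=2

outcome vector order: (P0.r0,P2.r0,P2.r1)
under SC → (1,1,1) (1,2,1) (1,2,2) (2,1,1) (2,1,2) (2,2,1) (2,2,2)
SC∖claimed = {(2,2,2)}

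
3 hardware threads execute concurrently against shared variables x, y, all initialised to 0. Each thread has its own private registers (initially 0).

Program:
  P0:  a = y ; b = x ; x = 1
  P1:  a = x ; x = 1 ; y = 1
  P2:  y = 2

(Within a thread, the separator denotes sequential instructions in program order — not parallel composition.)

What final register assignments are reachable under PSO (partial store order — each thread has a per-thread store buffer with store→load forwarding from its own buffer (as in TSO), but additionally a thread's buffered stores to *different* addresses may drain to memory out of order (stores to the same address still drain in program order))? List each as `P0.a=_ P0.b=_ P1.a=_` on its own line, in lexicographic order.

outcome vector order: (P0.a,P0.b,P1.a)
|PSO outcomes| = 8

P0.a=0 P0.b=0 P1.a=0
P0.a=0 P0.b=0 P1.a=1
P0.a=0 P0.b=1 P1.a=0
P0.a=1 P0.b=0 P1.a=0
P0.a=1 P0.b=1 P1.a=0
P0.a=2 P0.b=0 P1.a=0
P0.a=2 P0.b=0 P1.a=1
P0.a=2 P0.b=1 P1.a=0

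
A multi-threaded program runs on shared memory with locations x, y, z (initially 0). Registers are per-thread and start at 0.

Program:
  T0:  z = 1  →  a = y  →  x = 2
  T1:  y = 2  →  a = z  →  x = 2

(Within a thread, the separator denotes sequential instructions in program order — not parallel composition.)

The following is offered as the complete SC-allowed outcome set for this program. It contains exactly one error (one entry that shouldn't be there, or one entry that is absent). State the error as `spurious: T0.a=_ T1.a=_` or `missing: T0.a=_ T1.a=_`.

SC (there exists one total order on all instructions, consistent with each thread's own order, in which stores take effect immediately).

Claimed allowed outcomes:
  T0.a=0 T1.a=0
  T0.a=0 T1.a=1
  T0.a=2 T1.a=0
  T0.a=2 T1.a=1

outcome vector order: (T0.a,T1.a)
SC (3): <0 1> <2 0> <2 1>
claimed∖SC = {<0 0>}

spurious: T0.a=0 T1.a=0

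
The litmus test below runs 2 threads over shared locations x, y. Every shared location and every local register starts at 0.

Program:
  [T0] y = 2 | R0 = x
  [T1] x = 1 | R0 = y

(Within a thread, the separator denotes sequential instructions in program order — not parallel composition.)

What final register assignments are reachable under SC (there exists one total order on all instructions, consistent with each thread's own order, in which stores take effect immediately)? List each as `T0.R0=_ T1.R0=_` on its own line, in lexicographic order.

T0.R0=0 T1.R0=2
T0.R0=1 T1.R0=0
T0.R0=1 T1.R0=2

outcome vector order: (T0.R0,T1.R0)
|SC outcomes| = 3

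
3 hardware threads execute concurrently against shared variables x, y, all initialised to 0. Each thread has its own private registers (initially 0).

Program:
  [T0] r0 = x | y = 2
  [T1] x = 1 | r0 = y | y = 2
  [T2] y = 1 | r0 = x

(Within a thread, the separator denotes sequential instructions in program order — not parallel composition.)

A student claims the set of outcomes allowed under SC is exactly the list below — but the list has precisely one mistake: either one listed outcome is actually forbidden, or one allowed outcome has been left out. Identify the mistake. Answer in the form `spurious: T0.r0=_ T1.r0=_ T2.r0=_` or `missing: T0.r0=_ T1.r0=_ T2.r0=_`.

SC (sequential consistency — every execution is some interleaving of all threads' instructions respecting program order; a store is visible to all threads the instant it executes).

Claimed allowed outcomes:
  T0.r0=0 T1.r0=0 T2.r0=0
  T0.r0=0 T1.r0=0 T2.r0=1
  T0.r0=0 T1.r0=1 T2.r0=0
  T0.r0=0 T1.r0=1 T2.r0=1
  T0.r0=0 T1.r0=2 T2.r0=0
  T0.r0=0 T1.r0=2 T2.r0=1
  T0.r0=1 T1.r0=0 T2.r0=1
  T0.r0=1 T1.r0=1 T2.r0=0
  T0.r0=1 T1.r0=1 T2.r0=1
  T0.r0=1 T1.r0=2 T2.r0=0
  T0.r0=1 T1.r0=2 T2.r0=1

outcome vector order: (T0.r0,T1.r0,T2.r0)
[SC] allowed = {<0 0 1>, <0 1 0>, <0 1 1>, <0 2 0>, <0 2 1>, <1 0 1>, <1 1 0>, <1 1 1>, <1 2 0>, <1 2 1>}
claimed∖SC = {<0 0 0>}

spurious: T0.r0=0 T1.r0=0 T2.r0=0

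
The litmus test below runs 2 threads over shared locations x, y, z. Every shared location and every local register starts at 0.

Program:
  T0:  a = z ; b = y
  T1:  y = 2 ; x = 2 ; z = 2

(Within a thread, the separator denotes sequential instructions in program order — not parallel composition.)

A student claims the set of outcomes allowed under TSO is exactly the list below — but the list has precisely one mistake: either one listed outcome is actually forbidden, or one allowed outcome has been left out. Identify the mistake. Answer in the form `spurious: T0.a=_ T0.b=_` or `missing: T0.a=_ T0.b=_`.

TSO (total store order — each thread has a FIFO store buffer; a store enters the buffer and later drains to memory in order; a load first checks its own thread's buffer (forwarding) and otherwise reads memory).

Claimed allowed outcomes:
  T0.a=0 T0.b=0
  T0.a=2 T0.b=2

missing: T0.a=0 T0.b=2

outcome vector order: (T0.a,T0.b)
under TSO → (0,0) (0,2) (2,2)
TSO∖claimed = {(0,2)}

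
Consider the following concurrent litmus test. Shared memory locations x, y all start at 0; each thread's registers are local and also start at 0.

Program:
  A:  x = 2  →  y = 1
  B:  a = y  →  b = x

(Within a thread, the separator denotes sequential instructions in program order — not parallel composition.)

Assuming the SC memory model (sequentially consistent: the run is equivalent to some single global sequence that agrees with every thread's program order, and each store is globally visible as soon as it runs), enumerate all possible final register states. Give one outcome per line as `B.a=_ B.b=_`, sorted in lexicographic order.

outcome vector order: (B.a,B.b)
|SC outcomes| = 3

B.a=0 B.b=0
B.a=0 B.b=2
B.a=1 B.b=2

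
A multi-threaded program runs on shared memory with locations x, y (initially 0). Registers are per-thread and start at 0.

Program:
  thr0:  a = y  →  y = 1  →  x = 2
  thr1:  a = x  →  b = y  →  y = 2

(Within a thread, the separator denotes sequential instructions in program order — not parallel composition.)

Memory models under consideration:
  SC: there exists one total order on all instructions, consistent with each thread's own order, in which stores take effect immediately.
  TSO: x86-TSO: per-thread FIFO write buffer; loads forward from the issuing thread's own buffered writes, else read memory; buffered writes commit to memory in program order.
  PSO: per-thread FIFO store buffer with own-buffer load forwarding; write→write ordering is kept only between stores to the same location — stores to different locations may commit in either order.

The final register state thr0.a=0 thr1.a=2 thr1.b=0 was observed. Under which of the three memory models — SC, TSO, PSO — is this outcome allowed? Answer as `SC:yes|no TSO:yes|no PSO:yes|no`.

outcome vector order: (thr0.a,thr1.a,thr1.b)
SC (4): 000, 001, 021, 200
TSO (4): 000, 001, 021, 200
PSO (5): 000, 001, 020, 021, 200
target 020 ∈ {PSO}

SC:no TSO:no PSO:yes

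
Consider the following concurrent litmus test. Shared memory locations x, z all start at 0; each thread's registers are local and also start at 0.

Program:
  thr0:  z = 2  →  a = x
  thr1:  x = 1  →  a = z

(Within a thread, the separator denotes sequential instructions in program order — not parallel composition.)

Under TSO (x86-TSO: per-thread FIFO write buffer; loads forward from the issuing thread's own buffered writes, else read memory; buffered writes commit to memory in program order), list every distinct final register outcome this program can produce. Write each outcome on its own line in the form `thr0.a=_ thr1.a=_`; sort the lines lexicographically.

outcome vector order: (thr0.a,thr1.a)
|TSO outcomes| = 4

thr0.a=0 thr1.a=0
thr0.a=0 thr1.a=2
thr0.a=1 thr1.a=0
thr0.a=1 thr1.a=2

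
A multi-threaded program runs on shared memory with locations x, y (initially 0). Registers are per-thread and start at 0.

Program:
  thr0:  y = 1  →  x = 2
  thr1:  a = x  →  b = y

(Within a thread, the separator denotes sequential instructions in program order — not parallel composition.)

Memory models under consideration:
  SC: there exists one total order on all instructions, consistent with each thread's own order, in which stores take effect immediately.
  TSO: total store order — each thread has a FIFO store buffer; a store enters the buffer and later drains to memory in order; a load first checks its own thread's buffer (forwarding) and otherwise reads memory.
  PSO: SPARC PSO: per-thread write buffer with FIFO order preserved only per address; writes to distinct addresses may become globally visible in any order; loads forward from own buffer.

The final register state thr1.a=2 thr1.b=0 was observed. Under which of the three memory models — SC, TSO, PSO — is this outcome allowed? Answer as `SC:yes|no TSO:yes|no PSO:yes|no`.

SC:no TSO:no PSO:yes

outcome vector order: (thr1.a,thr1.b)
[SC] allowed = {(0,0), (0,1), (2,1)}
[TSO] allowed = {(0,0), (0,1), (2,1)}
[PSO] allowed = {(0,0), (0,1), (2,0), (2,1)}
target (2,0) ∈ {PSO}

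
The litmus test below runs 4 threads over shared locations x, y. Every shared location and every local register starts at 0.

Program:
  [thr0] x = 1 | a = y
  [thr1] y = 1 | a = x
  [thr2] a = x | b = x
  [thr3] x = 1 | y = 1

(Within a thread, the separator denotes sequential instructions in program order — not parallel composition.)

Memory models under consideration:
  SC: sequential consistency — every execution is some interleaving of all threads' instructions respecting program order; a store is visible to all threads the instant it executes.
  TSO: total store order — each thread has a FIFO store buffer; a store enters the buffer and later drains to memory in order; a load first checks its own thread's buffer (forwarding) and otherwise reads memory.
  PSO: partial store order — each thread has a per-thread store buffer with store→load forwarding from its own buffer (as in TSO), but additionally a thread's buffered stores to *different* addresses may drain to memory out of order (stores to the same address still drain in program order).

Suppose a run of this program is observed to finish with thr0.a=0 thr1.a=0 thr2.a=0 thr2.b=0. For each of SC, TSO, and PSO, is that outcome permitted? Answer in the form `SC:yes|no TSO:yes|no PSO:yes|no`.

SC:no TSO:yes PSO:yes

outcome vector order: (thr0.a,thr1.a,thr2.a,thr2.b)
under SC → 0100, 0101, 0111, 1000, 1001, 1011, 1100, 1101, 1111
under TSO → 0000, 0001, 0011, 0100, 0101, 0111, 1000, 1001, 1011, 1100, 1101, 1111
under PSO → 0000, 0001, 0011, 0100, 0101, 0111, 1000, 1001, 1011, 1100, 1101, 1111
target 0000 ∈ {TSO,PSO}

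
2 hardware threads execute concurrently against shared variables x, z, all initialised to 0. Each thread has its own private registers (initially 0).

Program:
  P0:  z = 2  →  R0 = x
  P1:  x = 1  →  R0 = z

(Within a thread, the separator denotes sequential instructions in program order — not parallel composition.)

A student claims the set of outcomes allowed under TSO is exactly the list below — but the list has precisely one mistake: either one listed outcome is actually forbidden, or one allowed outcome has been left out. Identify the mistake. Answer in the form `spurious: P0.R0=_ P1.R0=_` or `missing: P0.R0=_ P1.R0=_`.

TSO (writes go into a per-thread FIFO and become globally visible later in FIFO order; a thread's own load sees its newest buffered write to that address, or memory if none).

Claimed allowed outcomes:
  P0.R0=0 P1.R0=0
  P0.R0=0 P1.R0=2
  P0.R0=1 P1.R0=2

outcome vector order: (P0.R0,P1.R0)
TSO: 4 outcomes — {00, 02, 10, 12}
TSO∖claimed = {10}

missing: P0.R0=1 P1.R0=0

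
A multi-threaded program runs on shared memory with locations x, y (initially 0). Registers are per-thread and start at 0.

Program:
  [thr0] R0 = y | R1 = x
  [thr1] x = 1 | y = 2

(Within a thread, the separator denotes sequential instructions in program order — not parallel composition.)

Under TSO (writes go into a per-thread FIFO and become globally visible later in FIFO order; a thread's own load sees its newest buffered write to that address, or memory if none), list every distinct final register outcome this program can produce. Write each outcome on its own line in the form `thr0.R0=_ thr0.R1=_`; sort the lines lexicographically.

thr0.R0=0 thr0.R1=0
thr0.R0=0 thr0.R1=1
thr0.R0=2 thr0.R1=1

outcome vector order: (thr0.R0,thr0.R1)
|TSO outcomes| = 3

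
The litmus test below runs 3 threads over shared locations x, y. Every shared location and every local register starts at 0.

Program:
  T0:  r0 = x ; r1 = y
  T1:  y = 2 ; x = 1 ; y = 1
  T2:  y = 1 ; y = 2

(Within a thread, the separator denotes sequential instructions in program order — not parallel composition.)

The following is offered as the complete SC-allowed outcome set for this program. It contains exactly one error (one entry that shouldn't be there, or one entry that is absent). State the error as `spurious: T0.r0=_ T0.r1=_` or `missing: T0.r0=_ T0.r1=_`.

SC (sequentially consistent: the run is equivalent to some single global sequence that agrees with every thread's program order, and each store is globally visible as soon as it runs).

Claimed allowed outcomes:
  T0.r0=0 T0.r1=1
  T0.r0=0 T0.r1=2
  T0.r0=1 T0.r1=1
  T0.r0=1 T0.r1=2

outcome vector order: (T0.r0,T0.r1)
under SC → (0,0); (0,1); (0,2); (1,1); (1,2)
SC∖claimed = {(0,0)}

missing: T0.r0=0 T0.r1=0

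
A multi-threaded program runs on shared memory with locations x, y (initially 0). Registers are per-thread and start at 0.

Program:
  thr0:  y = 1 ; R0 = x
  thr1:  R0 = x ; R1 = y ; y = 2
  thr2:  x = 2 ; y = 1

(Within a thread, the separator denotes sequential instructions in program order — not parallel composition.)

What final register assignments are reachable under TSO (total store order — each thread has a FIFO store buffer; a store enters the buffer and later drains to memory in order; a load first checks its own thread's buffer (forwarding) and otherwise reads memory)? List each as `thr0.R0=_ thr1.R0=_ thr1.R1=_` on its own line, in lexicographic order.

thr0.R0=0 thr1.R0=0 thr1.R1=0
thr0.R0=0 thr1.R0=0 thr1.R1=1
thr0.R0=0 thr1.R0=2 thr1.R1=0
thr0.R0=0 thr1.R0=2 thr1.R1=1
thr0.R0=2 thr1.R0=0 thr1.R1=0
thr0.R0=2 thr1.R0=0 thr1.R1=1
thr0.R0=2 thr1.R0=2 thr1.R1=0
thr0.R0=2 thr1.R0=2 thr1.R1=1

outcome vector order: (thr0.R0,thr1.R0,thr1.R1)
|TSO outcomes| = 8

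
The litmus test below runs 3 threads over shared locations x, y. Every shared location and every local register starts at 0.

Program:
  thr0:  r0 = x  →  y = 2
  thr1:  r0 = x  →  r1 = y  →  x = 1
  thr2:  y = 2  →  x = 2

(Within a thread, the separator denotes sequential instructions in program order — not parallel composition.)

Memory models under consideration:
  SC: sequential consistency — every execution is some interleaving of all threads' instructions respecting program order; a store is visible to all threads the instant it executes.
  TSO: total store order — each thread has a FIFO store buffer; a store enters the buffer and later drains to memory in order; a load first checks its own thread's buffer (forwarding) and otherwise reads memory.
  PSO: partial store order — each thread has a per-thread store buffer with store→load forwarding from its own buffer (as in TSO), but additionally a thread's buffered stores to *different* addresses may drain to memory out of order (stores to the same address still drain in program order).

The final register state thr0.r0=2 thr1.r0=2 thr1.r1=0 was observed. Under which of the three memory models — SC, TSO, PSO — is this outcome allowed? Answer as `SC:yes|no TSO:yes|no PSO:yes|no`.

outcome vector order: (thr0.r0,thr1.r0,thr1.r1)
under SC → 000, 002, 022, 100, 102, 122, 200, 202, 222
under TSO → 000, 002, 022, 100, 102, 122, 200, 202, 222
under PSO → 000, 002, 020, 022, 100, 102, 120, 122, 200, 202, 220, 222
target 220 ∈ {PSO}

SC:no TSO:no PSO:yes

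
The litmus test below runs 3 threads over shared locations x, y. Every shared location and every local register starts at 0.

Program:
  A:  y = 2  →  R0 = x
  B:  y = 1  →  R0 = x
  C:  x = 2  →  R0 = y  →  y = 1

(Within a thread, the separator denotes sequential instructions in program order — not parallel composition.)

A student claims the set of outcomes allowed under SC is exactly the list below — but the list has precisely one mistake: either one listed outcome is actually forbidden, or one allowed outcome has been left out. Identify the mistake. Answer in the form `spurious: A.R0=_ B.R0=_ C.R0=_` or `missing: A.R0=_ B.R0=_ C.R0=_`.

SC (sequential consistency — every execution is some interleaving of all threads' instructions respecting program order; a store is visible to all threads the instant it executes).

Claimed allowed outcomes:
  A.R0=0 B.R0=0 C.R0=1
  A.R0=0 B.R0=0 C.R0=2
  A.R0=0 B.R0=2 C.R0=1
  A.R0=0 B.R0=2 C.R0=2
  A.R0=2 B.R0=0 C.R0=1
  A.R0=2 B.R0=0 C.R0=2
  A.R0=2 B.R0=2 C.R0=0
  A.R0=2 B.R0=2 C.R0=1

outcome vector order: (A.R0,B.R0,C.R0)
SC (9): <0 0 1>; <0 0 2>; <0 2 1>; <0 2 2>; <2 0 1>; <2 0 2>; <2 2 0>; <2 2 1>; <2 2 2>
SC∖claimed = {<2 2 2>}

missing: A.R0=2 B.R0=2 C.R0=2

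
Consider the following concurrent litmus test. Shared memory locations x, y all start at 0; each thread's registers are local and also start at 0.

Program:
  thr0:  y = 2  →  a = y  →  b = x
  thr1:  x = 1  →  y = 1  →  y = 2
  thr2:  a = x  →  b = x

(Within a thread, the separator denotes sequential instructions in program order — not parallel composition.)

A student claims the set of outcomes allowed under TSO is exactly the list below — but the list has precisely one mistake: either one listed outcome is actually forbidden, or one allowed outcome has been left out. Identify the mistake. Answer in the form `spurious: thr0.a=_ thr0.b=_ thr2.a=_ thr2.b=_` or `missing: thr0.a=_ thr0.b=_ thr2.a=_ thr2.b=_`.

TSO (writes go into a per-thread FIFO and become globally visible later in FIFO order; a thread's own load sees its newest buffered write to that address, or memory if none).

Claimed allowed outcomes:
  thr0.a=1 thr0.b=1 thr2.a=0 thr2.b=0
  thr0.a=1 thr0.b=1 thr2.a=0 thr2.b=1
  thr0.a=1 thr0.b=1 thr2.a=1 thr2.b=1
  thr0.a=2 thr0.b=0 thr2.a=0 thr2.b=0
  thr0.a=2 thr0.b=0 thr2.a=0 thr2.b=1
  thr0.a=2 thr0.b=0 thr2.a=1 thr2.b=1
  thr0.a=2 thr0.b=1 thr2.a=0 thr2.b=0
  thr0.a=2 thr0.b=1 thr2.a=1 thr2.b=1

outcome vector order: (thr0.a,thr0.b,thr2.a,thr2.b)
under TSO → 1100 1101 1111 2000 2001 2011 2100 2101 2111
TSO∖claimed = {2101}

missing: thr0.a=2 thr0.b=1 thr2.a=0 thr2.b=1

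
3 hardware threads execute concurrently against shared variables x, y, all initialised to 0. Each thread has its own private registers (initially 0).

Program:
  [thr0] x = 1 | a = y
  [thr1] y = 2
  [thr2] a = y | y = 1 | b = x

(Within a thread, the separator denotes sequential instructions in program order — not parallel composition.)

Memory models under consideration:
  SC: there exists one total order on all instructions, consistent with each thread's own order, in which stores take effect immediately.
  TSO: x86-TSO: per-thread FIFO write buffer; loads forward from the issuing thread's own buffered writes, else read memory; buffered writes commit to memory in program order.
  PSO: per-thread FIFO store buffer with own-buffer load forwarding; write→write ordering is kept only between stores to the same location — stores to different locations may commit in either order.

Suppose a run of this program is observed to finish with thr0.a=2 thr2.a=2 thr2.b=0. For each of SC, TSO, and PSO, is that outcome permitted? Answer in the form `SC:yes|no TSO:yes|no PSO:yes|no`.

SC:no TSO:yes PSO:yes

outcome vector order: (thr0.a,thr2.a,thr2.b)
SC (9): <0 0 1>; <0 2 1>; <1 0 0>; <1 0 1>; <1 2 0>; <1 2 1>; <2 0 0>; <2 0 1>; <2 2 1>
TSO (12): <0 0 0>; <0 0 1>; <0 2 0>; <0 2 1>; <1 0 0>; <1 0 1>; <1 2 0>; <1 2 1>; <2 0 0>; <2 0 1>; <2 2 0>; <2 2 1>
PSO (12): <0 0 0>; <0 0 1>; <0 2 0>; <0 2 1>; <1 0 0>; <1 0 1>; <1 2 0>; <1 2 1>; <2 0 0>; <2 0 1>; <2 2 0>; <2 2 1>
target <2 2 0> ∈ {TSO,PSO}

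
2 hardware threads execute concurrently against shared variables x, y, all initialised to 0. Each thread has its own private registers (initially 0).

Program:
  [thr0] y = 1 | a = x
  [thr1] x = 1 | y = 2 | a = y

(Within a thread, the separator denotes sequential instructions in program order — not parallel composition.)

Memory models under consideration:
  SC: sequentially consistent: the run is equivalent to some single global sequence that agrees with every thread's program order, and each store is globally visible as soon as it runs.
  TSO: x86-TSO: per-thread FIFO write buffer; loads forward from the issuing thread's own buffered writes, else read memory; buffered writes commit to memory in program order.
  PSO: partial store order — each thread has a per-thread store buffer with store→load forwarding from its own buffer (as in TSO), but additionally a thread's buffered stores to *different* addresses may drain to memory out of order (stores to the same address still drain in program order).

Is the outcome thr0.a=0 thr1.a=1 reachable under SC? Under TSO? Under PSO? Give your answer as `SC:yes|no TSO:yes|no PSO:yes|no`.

outcome vector order: (thr0.a,thr1.a)
SC: 3 outcomes — {<0 2>, <1 1>, <1 2>}
TSO: 4 outcomes — {<0 1>, <0 2>, <1 1>, <1 2>}
PSO: 4 outcomes — {<0 1>, <0 2>, <1 1>, <1 2>}
target <0 1> ∈ {TSO,PSO}

SC:no TSO:yes PSO:yes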